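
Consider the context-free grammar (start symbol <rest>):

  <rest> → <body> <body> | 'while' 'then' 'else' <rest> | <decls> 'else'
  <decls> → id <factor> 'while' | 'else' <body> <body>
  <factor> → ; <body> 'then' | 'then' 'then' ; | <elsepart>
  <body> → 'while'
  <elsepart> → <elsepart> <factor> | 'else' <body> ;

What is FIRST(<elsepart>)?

From <elsepart> → <elsepart> <factor>: add FIRST(<elsepart>) = { 'else' }.
<elsepart> → 'else' <body> ; contributes {'else'}.
Union: FIRST(<elsepart>) = { 'else' }.

{ 'else' }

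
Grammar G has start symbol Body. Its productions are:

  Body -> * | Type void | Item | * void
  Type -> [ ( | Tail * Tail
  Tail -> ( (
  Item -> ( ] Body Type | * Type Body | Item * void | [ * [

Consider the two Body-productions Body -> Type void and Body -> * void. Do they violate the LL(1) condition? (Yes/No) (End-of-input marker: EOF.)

FIRST(Type void) = { (, [ } and FIRST(* void) = { * }.
The FIRST sets are disjoint and neither alternative is nullable — no conflict.

No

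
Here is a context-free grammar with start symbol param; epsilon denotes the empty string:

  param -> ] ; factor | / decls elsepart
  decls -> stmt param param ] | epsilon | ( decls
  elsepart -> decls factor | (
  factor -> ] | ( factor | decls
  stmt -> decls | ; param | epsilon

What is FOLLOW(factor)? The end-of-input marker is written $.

In param -> ] ; factor: factor is at the end, add FOLLOW(param) = { $, /, ] }.
In elsepart -> decls factor: factor is at the end, add FOLLOW(elsepart) = { $, /, ] }.
In factor -> ( factor: factor is at the end, add FOLLOW(factor) = { $, /, ] }.
Union: FOLLOW(factor) = { $, /, ] }.

{ $, /, ] }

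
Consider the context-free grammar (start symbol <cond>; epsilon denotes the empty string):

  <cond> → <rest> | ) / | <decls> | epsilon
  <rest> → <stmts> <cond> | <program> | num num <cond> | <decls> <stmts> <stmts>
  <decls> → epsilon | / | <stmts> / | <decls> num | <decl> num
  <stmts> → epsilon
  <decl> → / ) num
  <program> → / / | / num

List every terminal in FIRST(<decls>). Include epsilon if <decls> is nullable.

{ /, num, epsilon }

<decls> → epsilon contributes epsilon.
<decls> → / contributes {/}.
From <decls> → <stmts> /: <stmts> nullable, take FIRST(<stmts>) ∪ {/} = { / }.
From <decls> → <decls> num: <decls> nullable, take FIRST(<decls>) ∪ {num} = { /, num }.
From <decls> → <decl> num: add FIRST(<decl>) = { / }.
Union: FIRST(<decls>) = { /, num, epsilon }.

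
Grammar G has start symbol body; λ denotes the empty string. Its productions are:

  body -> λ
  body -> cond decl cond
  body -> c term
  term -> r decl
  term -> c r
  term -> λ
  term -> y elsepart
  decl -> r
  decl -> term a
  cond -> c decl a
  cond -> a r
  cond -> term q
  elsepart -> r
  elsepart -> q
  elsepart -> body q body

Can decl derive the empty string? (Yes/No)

Nullable nonterminals: body, term.
No production of decl has an RHS whose symbols are all nullable, so decl is not nullable.

No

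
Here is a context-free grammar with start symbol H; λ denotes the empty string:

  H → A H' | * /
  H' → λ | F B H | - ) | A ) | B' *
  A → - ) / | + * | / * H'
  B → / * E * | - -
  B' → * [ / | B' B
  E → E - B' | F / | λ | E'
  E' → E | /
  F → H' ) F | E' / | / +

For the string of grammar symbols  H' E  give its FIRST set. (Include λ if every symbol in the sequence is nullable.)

{ ), *, +, -, /, λ }

Add FIRST(H')\{λ} = { ), *, +, -, / }; H' is nullable, continue.
Add FIRST(E)\{λ} = { ), *, +, -, / }; E is nullable, continue.
Every symbol is nullable, so include λ.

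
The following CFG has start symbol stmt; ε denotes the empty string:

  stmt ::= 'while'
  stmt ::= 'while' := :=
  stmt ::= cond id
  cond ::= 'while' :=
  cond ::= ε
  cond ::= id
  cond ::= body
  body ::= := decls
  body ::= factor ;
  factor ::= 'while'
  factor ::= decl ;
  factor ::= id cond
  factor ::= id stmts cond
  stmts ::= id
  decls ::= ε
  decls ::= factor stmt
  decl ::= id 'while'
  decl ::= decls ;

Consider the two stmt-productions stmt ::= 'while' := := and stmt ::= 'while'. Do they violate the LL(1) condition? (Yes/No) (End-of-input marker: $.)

Yes

FIRST('while' := :=) = { 'while' } and FIRST('while') = { 'while' }.
Both contain 'while', so the two alternatives are not disjoint — LL(1) conflict.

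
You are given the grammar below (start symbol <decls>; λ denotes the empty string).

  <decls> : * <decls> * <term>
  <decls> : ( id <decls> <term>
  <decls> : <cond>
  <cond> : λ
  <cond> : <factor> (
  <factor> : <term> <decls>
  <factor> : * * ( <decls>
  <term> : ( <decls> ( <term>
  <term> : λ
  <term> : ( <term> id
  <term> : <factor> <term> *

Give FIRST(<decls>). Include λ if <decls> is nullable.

{ (, *, λ }

<decls> : * <decls> * <term> contributes {*}.
<decls> : ( id <decls> <term> contributes {(}.
From <decls> : <cond>: add FIRST(<cond>) = { (, *, λ } (including λ since <cond> is nullable).
Union: FIRST(<decls>) = { (, *, λ }.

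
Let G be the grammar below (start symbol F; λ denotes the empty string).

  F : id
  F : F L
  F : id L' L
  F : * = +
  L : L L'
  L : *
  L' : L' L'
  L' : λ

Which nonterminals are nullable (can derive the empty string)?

{ L' }

Directly nullable (have an λ-production): L'.
No other nonterminal has a production whose RHS symbols are all nullable.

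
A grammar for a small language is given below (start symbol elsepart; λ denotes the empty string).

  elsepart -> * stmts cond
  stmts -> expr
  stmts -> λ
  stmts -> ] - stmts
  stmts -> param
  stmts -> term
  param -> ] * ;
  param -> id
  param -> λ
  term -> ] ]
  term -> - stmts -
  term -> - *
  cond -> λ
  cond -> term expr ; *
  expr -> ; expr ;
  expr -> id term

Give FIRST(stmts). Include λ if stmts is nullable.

{ -, ;, ], id, λ }

From stmts -> expr: add FIRST(expr) = { ;, id }.
stmts -> λ contributes λ.
stmts -> ] - stmts contributes {]}.
From stmts -> param: add FIRST(param) = { ], id, λ } (including λ since param is nullable).
From stmts -> term: add FIRST(term) = { -, ] }.
Union: FIRST(stmts) = { -, ;, ], id, λ }.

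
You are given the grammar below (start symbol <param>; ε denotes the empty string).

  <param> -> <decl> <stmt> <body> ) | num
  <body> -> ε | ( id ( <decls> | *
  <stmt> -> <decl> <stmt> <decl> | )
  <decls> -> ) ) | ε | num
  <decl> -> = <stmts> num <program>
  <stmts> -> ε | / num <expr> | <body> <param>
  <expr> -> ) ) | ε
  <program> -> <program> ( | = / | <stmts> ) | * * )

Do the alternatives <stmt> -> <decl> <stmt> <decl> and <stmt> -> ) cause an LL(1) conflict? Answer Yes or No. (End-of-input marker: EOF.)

No

FIRST(<decl> <stmt> <decl>) = { = } and FIRST()) = { ) }.
The FIRST sets are disjoint and neither alternative is nullable — no conflict.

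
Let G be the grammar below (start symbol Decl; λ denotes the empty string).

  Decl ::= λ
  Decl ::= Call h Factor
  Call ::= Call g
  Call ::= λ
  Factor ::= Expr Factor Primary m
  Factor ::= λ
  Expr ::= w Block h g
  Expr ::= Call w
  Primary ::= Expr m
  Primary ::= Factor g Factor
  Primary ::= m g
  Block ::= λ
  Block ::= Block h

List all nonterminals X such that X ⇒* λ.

{ Block, Call, Decl, Factor }

Directly nullable (have an λ-production): Decl, Call, Factor, Block.
No other nonterminal has a production whose RHS symbols are all nullable.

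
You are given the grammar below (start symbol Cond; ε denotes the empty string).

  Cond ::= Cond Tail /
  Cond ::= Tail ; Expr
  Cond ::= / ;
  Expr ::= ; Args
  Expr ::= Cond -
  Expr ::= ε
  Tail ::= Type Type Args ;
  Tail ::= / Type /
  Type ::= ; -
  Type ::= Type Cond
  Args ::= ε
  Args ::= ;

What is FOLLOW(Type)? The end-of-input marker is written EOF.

In Tail ::= Type Type Args ;: add FIRST(Type Args ;) = { ; }.
In Tail ::= Type Type Args ;: add FIRST(Args ;) = { ; }.
In Tail ::= / Type /: add FIRST(/) = { / }.
In Type ::= Type Cond: add FIRST(Cond) = { /, ; }.
Union: FOLLOW(Type) = { /, ; }.

{ /, ; }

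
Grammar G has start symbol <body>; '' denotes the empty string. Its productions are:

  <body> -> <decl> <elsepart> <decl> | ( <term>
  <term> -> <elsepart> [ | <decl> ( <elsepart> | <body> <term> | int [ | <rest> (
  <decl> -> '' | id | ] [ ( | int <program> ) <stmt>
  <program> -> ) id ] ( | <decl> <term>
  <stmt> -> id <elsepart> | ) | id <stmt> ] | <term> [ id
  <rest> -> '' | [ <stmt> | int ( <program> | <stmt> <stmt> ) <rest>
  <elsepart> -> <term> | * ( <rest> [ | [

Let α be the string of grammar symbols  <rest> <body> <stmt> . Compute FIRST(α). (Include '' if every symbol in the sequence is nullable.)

Add FIRST(<rest>)\{''} = { (, ), *, [, ], id, int }; <rest> is nullable, continue.
Add FIRST(<body>) = { (, ), *, [, ], id, int }; <body> is not nullable, stop.

{ (, ), *, [, ], id, int }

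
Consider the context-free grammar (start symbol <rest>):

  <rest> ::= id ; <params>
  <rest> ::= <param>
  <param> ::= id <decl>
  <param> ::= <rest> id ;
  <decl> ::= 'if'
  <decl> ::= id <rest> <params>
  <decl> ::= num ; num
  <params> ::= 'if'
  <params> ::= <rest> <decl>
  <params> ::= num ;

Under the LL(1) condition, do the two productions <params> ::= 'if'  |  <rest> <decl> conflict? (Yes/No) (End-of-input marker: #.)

No

FIRST('if') = { 'if' } and FIRST(<rest> <decl>) = { id }.
The FIRST sets are disjoint and neither alternative is nullable — no conflict.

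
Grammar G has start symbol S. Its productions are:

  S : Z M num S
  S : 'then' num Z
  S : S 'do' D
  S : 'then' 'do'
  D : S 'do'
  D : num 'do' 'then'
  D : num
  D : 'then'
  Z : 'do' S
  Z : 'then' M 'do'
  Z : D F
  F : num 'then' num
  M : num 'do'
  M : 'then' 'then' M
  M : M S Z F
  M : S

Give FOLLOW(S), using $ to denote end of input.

S is the start symbol, so $ ∈ FOLLOW(S).
In S : Z M num S: S is at the end, add FOLLOW(S) = { $, 'do', 'then', num }.
In S : S 'do' D: add FIRST('do' D) = { 'do' }.
In D : S 'do': add FIRST('do') = { 'do' }.
In Z : 'do' S: S is at the end, add FOLLOW(Z) = { $, 'do', 'then', num }.
In M : M S Z F: add FIRST(Z F) = { 'do', 'then', num }.
In M : S: S is at the end, add FOLLOW(M) = { 'do', 'then', num }.
Union: FOLLOW(S) = { $, 'do', 'then', num }.

{ $, 'do', 'then', num }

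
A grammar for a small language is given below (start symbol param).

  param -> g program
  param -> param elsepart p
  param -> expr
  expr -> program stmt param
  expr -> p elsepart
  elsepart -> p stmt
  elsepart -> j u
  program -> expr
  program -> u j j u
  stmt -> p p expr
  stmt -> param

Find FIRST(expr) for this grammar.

{ p, u }

From expr -> program stmt param: add FIRST(program) = { p, u }.
expr -> p elsepart contributes {p}.
Union: FIRST(expr) = { p, u }.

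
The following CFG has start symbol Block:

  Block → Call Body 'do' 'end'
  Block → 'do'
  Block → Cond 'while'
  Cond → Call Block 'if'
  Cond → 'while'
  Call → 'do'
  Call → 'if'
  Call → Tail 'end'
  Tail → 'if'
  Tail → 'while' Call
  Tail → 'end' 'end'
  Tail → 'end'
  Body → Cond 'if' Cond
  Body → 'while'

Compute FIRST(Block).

{ 'do', 'end', 'if', 'while' }

From Block → Call Body 'do' 'end': add FIRST(Call) = { 'do', 'end', 'if', 'while' }.
Block → 'do' contributes {'do'}.
From Block → Cond 'while': add FIRST(Cond) = { 'do', 'end', 'if', 'while' }.
Union: FIRST(Block) = { 'do', 'end', 'if', 'while' }.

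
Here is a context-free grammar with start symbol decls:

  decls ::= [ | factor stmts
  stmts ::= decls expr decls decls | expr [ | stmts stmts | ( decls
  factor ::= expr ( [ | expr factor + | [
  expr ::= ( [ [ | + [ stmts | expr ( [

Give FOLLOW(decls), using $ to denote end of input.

{ $, (, +, [ }

decls is the start symbol, so $ ∈ FOLLOW(decls).
In stmts ::= decls expr decls decls: add FIRST(expr decls decls) = { (, + }.
In stmts ::= decls expr decls decls: add FIRST(decls) = { (, +, [ }.
In stmts ::= decls expr decls decls: decls is at the end, add FOLLOW(stmts) = { $, (, +, [ }.
In stmts ::= ( decls: decls is at the end, add FOLLOW(stmts) = { $, (, +, [ }.
Union: FOLLOW(decls) = { $, (, +, [ }.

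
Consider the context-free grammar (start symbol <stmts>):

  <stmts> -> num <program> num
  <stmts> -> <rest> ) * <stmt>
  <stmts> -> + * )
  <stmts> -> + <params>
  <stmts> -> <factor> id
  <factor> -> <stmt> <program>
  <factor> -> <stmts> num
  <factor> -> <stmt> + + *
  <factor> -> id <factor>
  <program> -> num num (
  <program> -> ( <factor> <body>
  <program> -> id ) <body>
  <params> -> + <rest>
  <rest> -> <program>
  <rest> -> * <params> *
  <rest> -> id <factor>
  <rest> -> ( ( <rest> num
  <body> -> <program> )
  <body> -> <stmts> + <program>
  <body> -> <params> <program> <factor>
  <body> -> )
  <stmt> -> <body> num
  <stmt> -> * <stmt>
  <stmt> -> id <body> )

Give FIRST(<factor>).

{ (, ), *, +, id, num }

From <factor> -> <stmt> <program>: add FIRST(<stmt>) = { (, ), *, +, id, num }.
From <factor> -> <stmts> num: add FIRST(<stmts>) = { (, ), *, +, id, num }.
From <factor> -> <stmt> + + *: add FIRST(<stmt>) = { (, ), *, +, id, num }.
<factor> -> id <factor> contributes {id}.
Union: FIRST(<factor>) = { (, ), *, +, id, num }.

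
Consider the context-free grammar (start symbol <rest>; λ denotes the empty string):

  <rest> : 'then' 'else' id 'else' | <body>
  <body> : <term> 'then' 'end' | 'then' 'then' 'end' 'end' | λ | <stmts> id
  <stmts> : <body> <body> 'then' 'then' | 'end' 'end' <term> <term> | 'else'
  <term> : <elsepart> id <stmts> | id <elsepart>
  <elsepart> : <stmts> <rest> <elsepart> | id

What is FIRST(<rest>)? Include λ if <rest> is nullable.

{ 'else', 'end', 'then', id, λ }

<rest> : 'then' 'else' id 'else' contributes {'then'}.
From <rest> : <body>: add FIRST(<body>) = { 'else', 'end', 'then', id, λ } (including λ since <body> is nullable).
Union: FIRST(<rest>) = { 'else', 'end', 'then', id, λ }.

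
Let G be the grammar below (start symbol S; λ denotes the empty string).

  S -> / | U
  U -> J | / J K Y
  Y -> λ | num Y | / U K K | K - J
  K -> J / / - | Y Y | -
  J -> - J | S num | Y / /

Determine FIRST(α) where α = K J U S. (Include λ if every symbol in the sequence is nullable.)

{ -, /, num }

Add FIRST(K)\{λ} = { -, /, num }; K is nullable, continue.
Add FIRST(J) = { -, /, num }; J is not nullable, stop.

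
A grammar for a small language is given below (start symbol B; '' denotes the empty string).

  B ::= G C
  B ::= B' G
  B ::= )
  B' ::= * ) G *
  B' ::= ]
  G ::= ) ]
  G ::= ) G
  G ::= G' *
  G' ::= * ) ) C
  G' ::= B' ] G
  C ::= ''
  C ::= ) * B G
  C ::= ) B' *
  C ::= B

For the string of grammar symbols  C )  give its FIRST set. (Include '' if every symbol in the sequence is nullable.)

{ ), *, ] }

Add FIRST(C)\{''} = { ), *, ] }; C is nullable, continue.
) is a terminal; add {)} and stop.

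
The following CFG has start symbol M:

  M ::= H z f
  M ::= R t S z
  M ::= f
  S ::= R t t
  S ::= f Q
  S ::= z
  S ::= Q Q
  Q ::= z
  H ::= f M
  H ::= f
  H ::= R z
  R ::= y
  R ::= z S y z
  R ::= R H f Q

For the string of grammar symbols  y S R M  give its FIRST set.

y is a terminal; add {y} and stop.

{ y }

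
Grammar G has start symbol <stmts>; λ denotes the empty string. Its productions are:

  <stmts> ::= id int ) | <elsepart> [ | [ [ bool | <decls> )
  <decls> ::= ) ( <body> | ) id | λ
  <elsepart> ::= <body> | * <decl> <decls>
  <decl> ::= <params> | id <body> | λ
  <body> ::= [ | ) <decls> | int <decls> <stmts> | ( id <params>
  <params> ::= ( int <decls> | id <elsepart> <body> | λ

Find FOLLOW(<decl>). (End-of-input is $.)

In <elsepart> ::= * <decl> <decls>: add FIRST(<decls>)\{λ} = { ) }.
  Since <decls> is nullable, also add FOLLOW(<elsepart>) = { (, ), [, int }.
Union: FOLLOW(<decl>) = { (, ), [, int }.

{ (, ), [, int }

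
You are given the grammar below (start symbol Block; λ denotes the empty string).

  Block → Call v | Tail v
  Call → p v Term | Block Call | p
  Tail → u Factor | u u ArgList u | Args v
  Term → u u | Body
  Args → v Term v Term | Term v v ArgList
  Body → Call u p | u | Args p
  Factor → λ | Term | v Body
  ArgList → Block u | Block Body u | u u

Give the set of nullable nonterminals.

{ Factor }

Directly nullable (have an λ-production): Factor.
No other nonterminal has a production whose RHS symbols are all nullable.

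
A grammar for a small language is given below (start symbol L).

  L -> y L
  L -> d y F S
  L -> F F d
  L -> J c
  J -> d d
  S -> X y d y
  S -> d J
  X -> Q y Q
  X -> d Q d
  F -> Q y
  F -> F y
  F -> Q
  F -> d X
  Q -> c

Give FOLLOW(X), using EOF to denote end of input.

In S -> X y d y: add FIRST(y d y) = { y }.
In F -> d X: X is at the end, add FOLLOW(F) = { c, d, y }.
Union: FOLLOW(X) = { c, d, y }.

{ c, d, y }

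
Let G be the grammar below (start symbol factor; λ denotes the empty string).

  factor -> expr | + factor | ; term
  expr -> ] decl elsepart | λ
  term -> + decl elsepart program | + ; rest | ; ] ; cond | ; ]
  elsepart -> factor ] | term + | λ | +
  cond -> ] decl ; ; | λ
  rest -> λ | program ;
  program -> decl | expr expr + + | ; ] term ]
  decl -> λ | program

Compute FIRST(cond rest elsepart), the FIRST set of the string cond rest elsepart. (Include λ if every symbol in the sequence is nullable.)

{ +, ;, ], λ }

Add FIRST(cond)\{λ} = { ] }; cond is nullable, continue.
Add FIRST(rest)\{λ} = { +, ;, ] }; rest is nullable, continue.
Add FIRST(elsepart)\{λ} = { +, ;, ] }; elsepart is nullable, continue.
Every symbol is nullable, so include λ.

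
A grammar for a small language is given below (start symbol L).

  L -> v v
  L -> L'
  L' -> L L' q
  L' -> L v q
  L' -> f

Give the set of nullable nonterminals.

{ } (none)

No nonterminal has an empty production or an RHS whose symbols are all nullable.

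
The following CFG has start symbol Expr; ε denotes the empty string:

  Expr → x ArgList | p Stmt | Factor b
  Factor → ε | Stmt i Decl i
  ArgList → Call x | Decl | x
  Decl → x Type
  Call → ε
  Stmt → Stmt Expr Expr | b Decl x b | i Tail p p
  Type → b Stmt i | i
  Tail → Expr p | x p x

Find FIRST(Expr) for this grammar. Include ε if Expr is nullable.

{ b, i, p, x }

Expr → x ArgList contributes {x}.
Expr → p Stmt contributes {p}.
From Expr → Factor b: Factor nullable, take FIRST(Factor) ∪ {b} = { b, i }.
Union: FIRST(Expr) = { b, i, p, x }.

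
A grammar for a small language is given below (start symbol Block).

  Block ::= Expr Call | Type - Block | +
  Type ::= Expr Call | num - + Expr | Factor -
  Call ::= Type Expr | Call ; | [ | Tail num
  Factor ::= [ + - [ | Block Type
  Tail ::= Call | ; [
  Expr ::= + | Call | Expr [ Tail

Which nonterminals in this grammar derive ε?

{ } (none)

No nonterminal has an empty production or an RHS whose symbols are all nullable.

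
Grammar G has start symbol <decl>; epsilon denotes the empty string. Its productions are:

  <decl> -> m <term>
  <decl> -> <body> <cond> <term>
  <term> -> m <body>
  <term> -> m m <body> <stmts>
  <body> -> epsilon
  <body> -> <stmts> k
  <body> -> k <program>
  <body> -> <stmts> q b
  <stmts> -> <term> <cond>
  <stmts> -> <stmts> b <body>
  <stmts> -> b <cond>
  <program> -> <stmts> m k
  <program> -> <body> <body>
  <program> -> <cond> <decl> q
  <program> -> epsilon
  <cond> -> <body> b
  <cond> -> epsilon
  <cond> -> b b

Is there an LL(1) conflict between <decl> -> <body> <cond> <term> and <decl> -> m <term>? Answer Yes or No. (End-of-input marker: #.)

Yes

FIRST(<body> <cond> <term>) = { b, k, m } and FIRST(m <term>) = { m }.
Both contain m, so the two alternatives are not disjoint — LL(1) conflict.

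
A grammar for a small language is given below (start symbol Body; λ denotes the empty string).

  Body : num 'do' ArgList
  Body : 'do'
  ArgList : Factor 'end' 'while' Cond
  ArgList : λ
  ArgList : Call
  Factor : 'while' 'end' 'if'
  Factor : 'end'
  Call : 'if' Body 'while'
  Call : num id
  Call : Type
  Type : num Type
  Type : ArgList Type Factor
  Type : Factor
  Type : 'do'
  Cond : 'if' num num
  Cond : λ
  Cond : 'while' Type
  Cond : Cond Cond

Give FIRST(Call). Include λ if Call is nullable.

{ 'do', 'end', 'if', 'while', num }

Call : 'if' Body 'while' contributes {'if'}.
Call : num id contributes {num}.
From Call : Type: add FIRST(Type) = { 'do', 'end', 'if', 'while', num }.
Union: FIRST(Call) = { 'do', 'end', 'if', 'while', num }.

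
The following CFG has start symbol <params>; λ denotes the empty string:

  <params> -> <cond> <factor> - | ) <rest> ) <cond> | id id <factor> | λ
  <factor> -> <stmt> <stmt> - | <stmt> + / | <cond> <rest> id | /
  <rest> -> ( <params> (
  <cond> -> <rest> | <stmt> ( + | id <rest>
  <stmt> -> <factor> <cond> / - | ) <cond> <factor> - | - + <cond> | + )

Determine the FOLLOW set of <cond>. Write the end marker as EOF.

In <params> -> <cond> <factor> -: add FIRST(<factor> -) = { (, ), +, -, /, id }.
In <params> -> ) <rest> ) <cond>: <cond> is at the end, add FOLLOW(<params>) = { EOF, ( }.
In <factor> -> <cond> <rest> id: add FIRST(<rest> id) = { ( }.
In <stmt> -> <factor> <cond> / -: add FIRST(/ -) = { / }.
In <stmt> -> ) <cond> <factor> -: add FIRST(<factor> -) = { (, ), +, -, /, id }.
In <stmt> -> - + <cond>: <cond> is at the end, add FOLLOW(<stmt>) = { (, ), +, -, /, id }.
Union: FOLLOW(<cond>) = { EOF, (, ), +, -, /, id }.

{ EOF, (, ), +, -, /, id }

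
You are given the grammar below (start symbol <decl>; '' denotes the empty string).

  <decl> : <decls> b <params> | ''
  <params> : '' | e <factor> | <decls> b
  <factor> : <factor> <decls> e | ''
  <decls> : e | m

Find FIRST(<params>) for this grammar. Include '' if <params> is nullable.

{ e, m, '' }

<params> : '' contributes ''.
<params> : e <factor> contributes {e}.
From <params> : <decls> b: add FIRST(<decls>) = { e, m }.
Union: FIRST(<params>) = { e, m, '' }.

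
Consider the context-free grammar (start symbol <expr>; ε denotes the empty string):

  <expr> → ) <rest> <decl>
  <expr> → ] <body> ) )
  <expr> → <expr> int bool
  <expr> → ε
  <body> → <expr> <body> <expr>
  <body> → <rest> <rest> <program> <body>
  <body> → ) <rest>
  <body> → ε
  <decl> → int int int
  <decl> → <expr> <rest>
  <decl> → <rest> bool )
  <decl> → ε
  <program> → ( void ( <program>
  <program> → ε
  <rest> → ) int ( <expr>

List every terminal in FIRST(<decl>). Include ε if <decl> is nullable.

<decl> → int int int contributes {int}.
From <decl> → <expr> <rest>: <expr> nullable, take FIRST(<expr>) ∪ FIRST(<rest>) = { ), ], int }.
From <decl> → <rest> bool ): add FIRST(<rest>) = { ) }.
<decl> → ε contributes ε.
Union: FIRST(<decl>) = { ), ], int, ε }.

{ ), ], int, ε }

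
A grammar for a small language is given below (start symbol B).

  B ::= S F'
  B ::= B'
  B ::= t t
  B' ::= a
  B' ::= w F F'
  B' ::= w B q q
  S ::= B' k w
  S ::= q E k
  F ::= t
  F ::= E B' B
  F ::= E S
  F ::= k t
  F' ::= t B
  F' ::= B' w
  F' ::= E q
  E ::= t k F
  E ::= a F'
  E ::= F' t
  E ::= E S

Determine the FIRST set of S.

{ a, q, w }

From S ::= B' k w: add FIRST(B') = { a, w }.
S ::= q E k contributes {q}.
Union: FIRST(S) = { a, q, w }.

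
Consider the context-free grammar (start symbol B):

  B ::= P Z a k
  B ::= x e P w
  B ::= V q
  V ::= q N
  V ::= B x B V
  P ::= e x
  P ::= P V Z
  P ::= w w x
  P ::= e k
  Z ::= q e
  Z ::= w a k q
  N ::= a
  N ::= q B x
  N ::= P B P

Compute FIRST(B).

{ e, q, w, x }

From B ::= P Z a k: add FIRST(P) = { e, w }.
B ::= x e P w contributes {x}.
From B ::= V q: add FIRST(V) = { e, q, w, x }.
Union: FIRST(B) = { e, q, w, x }.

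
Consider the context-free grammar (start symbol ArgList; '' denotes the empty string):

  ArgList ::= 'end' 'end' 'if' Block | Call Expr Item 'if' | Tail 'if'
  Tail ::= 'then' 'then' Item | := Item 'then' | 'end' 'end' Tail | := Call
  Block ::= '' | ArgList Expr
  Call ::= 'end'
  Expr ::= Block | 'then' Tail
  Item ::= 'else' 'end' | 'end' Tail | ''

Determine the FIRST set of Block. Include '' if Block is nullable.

Block ::= '' contributes ''.
From Block ::= ArgList Expr: add FIRST(ArgList) = { 'end', 'then', := }.
Union: FIRST(Block) = { 'end', 'then', :=, '' }.

{ 'end', 'then', :=, '' }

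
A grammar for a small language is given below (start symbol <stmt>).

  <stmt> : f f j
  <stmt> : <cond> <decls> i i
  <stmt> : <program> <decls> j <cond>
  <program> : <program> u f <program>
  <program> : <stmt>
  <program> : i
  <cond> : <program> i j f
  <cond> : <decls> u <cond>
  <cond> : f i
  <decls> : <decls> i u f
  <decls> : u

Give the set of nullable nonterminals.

No nonterminal has an empty production or an RHS whose symbols are all nullable.

{ } (none)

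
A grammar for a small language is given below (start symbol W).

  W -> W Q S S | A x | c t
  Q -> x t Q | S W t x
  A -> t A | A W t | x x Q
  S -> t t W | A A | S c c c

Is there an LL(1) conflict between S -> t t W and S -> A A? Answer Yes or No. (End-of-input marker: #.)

FIRST(t t W) = { t } and FIRST(A A) = { t, x }.
Both contain t, so the two alternatives are not disjoint — LL(1) conflict.

Yes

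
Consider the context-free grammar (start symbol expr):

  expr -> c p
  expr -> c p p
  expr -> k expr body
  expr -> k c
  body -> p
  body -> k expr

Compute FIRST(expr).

{ c, k }

expr -> c p contributes {c}.
expr -> c p p contributes {c}.
expr -> k expr body contributes {k}.
expr -> k c contributes {k}.
Union: FIRST(expr) = { c, k }.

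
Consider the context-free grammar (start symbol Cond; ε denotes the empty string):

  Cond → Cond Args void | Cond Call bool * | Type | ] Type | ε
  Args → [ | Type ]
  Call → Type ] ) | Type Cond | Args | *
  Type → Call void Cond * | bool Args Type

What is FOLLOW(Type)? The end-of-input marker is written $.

{ $, *, [, ], bool, void }

In Cond → Type: Type is at the end, add FOLLOW(Cond) = { $, *, [, bool, void }.
In Cond → ] Type: Type is at the end, add FOLLOW(Cond) = { $, *, [, bool, void }.
In Args → Type ]: add FIRST(]) = { ] }.
In Call → Type ] ): add FIRST(] )) = { ] }.
In Call → Type Cond: add FIRST(Cond)\{ε} = { *, [, ], bool }.
  Since Cond is nullable, also add FOLLOW(Call) = { bool, void }.
In Type → bool Args Type: Type is at the end, add FOLLOW(Type) = { $, *, [, ], bool, void }.
Union: FOLLOW(Type) = { $, *, [, ], bool, void }.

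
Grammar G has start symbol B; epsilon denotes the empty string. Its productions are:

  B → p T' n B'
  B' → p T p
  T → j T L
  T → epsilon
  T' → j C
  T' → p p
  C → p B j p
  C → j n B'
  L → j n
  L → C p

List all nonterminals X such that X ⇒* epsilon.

{ T }

Directly nullable (have an epsilon-production): T.
No other nonterminal has a production whose RHS symbols are all nullable.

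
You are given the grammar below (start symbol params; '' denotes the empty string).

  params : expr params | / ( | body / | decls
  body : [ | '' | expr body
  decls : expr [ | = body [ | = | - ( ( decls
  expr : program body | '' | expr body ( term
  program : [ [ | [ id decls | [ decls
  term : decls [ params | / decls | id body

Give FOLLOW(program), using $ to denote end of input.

{ (, -, /, =, [ }

In expr : program body: add FIRST(body)\{''} = { (, [ }.
  Since body is nullable, also add FOLLOW(expr) = { (, -, /, =, [ }.
Union: FOLLOW(program) = { (, -, /, =, [ }.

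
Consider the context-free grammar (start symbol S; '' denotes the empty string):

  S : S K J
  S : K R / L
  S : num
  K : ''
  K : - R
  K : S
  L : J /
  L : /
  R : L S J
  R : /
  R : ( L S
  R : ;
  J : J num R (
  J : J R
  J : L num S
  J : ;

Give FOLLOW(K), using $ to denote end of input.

{ (, /, ; }

In S : S K J: add FIRST(J) = { /, ; }.
In S : K R / L: add FIRST(R / L) = { (, /, ; }.
Union: FOLLOW(K) = { (, /, ; }.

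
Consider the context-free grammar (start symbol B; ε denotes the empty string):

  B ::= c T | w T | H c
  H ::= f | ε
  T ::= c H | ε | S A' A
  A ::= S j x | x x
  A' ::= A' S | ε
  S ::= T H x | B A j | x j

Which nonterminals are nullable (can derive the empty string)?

Directly nullable (have an ε-production): H, T, A'.
No other nonterminal has a production whose RHS symbols are all nullable.

{ A', H, T }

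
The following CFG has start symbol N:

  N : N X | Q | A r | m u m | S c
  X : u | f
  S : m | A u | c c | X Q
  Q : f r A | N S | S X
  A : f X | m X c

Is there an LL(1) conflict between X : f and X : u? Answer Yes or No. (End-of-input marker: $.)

No

FIRST(f) = { f } and FIRST(u) = { u }.
The FIRST sets are disjoint and neither alternative is nullable — no conflict.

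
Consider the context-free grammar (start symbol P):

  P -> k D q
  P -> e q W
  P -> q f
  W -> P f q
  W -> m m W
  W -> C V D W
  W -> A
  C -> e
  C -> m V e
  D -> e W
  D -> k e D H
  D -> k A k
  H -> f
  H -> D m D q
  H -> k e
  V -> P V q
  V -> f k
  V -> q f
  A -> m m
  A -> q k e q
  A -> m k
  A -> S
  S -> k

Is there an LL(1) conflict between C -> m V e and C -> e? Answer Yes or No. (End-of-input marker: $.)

No

FIRST(m V e) = { m } and FIRST(e) = { e }.
The FIRST sets are disjoint and neither alternative is nullable — no conflict.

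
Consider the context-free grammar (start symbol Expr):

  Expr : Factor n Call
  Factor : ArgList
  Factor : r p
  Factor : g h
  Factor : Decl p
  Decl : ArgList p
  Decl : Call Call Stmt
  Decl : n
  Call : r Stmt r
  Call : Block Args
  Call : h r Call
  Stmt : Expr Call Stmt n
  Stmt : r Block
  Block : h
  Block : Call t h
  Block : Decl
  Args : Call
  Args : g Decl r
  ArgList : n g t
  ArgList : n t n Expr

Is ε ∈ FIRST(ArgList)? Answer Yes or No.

No nonterminal in this grammar is nullable.
No production of ArgList has an RHS whose symbols are all nullable, so ArgList is not nullable.

No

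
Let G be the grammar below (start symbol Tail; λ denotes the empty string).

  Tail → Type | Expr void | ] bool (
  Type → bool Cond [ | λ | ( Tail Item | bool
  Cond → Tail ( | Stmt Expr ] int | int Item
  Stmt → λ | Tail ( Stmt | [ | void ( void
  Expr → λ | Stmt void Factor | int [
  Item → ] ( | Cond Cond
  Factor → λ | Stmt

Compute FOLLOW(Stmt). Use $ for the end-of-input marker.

{ (, [, ], bool, int, void }

In Cond → Stmt Expr ] int: add FIRST(Expr ] int) = { (, [, ], bool, int, void }.
In Stmt → Tail ( Stmt: Stmt is at the end, add FOLLOW(Stmt) = { (, [, ], bool, int, void }.
In Expr → Stmt void Factor: add FIRST(void Factor) = { void }.
In Factor → Stmt: Stmt is at the end, add FOLLOW(Factor) = { ], void }.
Union: FOLLOW(Stmt) = { (, [, ], bool, int, void }.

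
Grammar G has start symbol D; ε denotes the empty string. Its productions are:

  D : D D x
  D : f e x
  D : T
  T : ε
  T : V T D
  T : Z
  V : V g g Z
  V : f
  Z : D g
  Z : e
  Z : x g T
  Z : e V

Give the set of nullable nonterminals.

{ D, T }

Directly nullable (have an ε-production): T.
D : T with every symbol nullable, so D is nullable.
No other nonterminal has a production whose RHS symbols are all nullable.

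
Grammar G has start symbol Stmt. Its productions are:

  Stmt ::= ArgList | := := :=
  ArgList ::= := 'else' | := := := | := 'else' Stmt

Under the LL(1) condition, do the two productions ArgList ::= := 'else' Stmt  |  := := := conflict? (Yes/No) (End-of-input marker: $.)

Yes

FIRST(:= 'else' Stmt) = { := } and FIRST(:= := :=) = { := }.
Both contain :=, so the two alternatives are not disjoint — LL(1) conflict.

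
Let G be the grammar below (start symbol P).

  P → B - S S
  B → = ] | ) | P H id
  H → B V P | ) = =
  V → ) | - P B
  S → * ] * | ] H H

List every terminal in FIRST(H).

{ ), = }

From H → B V P: add FIRST(B) = { ), = }.
H → ) = = contributes {)}.
Union: FIRST(H) = { ), = }.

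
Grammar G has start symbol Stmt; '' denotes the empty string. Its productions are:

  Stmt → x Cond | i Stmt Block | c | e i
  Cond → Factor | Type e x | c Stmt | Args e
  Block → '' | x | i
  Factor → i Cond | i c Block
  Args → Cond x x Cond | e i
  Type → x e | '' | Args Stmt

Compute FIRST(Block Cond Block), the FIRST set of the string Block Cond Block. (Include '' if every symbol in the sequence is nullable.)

{ c, e, i, x }

Add FIRST(Block)\{''} = { i, x }; Block is nullable, continue.
Add FIRST(Cond) = { c, e, i, x }; Cond is not nullable, stop.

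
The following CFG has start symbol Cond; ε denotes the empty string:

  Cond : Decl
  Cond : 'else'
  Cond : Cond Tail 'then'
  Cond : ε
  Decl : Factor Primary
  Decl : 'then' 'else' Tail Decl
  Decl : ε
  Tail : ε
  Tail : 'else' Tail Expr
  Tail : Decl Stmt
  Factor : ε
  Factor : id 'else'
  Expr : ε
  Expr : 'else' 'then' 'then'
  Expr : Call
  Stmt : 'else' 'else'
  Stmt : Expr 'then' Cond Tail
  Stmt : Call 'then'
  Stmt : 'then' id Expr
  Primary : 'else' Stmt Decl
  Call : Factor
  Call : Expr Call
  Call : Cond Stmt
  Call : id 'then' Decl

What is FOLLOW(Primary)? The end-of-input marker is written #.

In Decl : Factor Primary: Primary is at the end, add FOLLOW(Decl) = { #, 'else', 'then', id }.
Union: FOLLOW(Primary) = { #, 'else', 'then', id }.

{ #, 'else', 'then', id }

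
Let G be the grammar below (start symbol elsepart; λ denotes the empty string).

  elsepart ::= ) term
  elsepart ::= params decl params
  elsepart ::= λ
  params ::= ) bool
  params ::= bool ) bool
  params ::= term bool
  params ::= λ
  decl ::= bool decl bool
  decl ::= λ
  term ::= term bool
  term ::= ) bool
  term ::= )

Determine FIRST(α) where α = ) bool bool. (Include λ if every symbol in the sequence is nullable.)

{ ) }

) is a terminal; add {)} and stop.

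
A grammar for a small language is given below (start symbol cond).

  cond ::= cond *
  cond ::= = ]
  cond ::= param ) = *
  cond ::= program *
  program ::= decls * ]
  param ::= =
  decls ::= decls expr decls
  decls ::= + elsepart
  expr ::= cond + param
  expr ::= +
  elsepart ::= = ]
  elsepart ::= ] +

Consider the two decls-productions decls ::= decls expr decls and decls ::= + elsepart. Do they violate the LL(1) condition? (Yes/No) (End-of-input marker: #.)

FIRST(decls expr decls) = { + } and FIRST(+ elsepart) = { + }.
Both contain +, so the two alternatives are not disjoint — LL(1) conflict.

Yes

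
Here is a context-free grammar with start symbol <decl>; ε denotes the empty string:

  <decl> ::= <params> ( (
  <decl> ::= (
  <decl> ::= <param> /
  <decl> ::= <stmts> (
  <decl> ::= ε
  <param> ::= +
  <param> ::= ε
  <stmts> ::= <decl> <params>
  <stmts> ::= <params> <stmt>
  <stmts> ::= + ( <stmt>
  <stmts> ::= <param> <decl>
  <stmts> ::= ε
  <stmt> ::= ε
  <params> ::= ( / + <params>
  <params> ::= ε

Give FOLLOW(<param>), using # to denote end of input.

{ (, +, / }

In <decl> ::= <param> /: add FIRST(/) = { / }.
In <stmts> ::= <param> <decl>: add FIRST(<decl>)\{ε} = { (, +, / }.
  Since <decl> is nullable, also add FOLLOW(<stmts>) = { ( }.
Union: FOLLOW(<param>) = { (, +, / }.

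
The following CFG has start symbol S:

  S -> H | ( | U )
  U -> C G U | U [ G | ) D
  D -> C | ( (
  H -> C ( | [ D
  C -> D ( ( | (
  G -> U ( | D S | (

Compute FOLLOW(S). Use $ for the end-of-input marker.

{ $, (, ), [ }

S is the start symbol, so $ ∈ FOLLOW(S).
In G -> D S: S is at the end, add FOLLOW(G) = { (, ), [ }.
Union: FOLLOW(S) = { $, (, ), [ }.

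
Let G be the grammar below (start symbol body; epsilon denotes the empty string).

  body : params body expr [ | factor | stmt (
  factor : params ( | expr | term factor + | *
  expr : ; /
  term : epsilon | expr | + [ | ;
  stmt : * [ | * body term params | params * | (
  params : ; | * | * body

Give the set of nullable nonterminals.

{ term }

Directly nullable (have an epsilon-production): term.
No other nonterminal has a production whose RHS symbols are all nullable.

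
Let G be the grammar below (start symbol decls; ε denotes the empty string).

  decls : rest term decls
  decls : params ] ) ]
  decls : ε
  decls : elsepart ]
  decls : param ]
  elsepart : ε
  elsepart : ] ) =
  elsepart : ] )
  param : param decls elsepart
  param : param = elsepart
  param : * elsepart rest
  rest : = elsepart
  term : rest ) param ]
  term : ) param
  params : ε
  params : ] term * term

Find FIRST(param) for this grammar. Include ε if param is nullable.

{ * }

From param : param decls elsepart: add FIRST(param) = { * }.
From param : param = elsepart: add FIRST(param) = { * }.
param : * elsepart rest contributes {*}.
Union: FIRST(param) = { * }.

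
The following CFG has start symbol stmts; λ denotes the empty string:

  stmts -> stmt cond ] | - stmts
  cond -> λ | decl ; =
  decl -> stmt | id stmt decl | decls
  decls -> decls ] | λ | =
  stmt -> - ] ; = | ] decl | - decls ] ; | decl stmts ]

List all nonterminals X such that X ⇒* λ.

{ cond, decl, decls }

Directly nullable (have an λ-production): cond, decls.
decl -> decls with every symbol nullable, so decl is nullable.
No other nonterminal has a production whose RHS symbols are all nullable.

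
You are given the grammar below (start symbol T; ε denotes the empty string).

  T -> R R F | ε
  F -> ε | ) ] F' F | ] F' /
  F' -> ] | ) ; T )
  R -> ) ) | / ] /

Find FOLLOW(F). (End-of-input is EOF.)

{ EOF, ) }

In T -> R R F: F is at the end, add FOLLOW(T) = { EOF, ) }.
In F -> ) ] F' F: F is at the end, add FOLLOW(F) = { EOF, ) }.
Union: FOLLOW(F) = { EOF, ) }.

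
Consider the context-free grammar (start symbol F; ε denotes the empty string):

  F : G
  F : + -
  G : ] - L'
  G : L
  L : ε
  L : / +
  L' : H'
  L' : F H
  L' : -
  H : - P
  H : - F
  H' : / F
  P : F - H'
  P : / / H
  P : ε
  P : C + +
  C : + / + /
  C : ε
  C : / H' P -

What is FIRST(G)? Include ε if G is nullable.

G : ] - L' contributes {]}.
From G : L: add FIRST(L) = { /, ε } (including ε since L is nullable).
Union: FIRST(G) = { /, ], ε }.

{ /, ], ε }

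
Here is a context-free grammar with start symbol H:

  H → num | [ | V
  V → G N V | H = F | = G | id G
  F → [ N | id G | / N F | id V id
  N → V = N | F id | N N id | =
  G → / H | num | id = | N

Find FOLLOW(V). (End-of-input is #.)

{ #, /, =, [, id, num }

In H → V: V is at the end, add FOLLOW(H) = { #, /, =, [, id, num }.
In V → G N V: V is at the end, add FOLLOW(V) = { #, /, =, [, id, num }.
In F → id V id: add FIRST(id) = { id }.
In N → V = N: add FIRST(= N) = { = }.
Union: FOLLOW(V) = { #, /, =, [, id, num }.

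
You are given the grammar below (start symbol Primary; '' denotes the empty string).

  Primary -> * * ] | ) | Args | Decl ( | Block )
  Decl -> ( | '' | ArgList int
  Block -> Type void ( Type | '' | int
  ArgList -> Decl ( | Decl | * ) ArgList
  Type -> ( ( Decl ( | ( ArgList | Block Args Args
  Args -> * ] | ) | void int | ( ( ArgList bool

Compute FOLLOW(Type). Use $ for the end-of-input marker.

In Block -> Type void ( Type: add FIRST(void ( Type) = { void }.
In Block -> Type void ( Type: Type is at the end, add FOLLOW(Block) = { (, ), *, void }.
Union: FOLLOW(Type) = { (, ), *, void }.

{ (, ), *, void }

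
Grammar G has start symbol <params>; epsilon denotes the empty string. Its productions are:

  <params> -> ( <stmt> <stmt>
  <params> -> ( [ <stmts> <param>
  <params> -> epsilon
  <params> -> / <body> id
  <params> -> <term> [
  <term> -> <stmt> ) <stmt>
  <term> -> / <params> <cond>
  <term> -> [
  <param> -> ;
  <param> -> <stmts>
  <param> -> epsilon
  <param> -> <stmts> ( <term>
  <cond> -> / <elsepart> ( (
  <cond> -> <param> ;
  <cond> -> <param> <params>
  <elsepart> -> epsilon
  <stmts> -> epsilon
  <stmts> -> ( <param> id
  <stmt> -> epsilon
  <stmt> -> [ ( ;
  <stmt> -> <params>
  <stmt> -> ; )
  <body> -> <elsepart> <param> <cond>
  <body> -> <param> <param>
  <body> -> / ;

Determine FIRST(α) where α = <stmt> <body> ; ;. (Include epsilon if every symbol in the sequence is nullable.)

Add FIRST(<stmt>)\{epsilon} = { (, ), /, ;, [ }; <stmt> is nullable, continue.
Add FIRST(<body>)\{epsilon} = { (, ), /, ;, [ }; <body> is nullable, continue.
; is a terminal; add {;} and stop.

{ (, ), /, ;, [ }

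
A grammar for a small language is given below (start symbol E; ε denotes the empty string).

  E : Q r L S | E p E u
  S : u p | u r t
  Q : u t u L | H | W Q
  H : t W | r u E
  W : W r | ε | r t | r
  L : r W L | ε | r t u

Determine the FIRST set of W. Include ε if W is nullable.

{ r, ε }

From W : W r: W nullable, take FIRST(W) ∪ {r} = { r }.
W : ε contributes ε.
W : r t contributes {r}.
W : r contributes {r}.
Union: FIRST(W) = { r, ε }.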